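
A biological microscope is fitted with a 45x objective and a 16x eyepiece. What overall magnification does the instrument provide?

The overall magnification of a compound microscope is the product of the objective and eyepiece magnifications:
M = M_obj x M_eye = 45 x 16 = 720.

720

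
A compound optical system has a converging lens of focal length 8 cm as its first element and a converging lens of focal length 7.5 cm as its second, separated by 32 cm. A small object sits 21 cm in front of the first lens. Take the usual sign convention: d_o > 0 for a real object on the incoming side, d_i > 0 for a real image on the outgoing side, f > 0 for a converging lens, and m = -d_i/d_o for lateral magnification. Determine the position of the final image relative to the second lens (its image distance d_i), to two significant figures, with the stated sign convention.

Applying the thin-lens equation to the first lens, 1/8 = 1/21 + 1/d_i1, which gives d_i1 = 12.923 cm.
That image sits 19.077 cm in front of the second lens, so d_o2 = 19.077 cm.
Applying the thin-lens equation again with f_2 = 7.5 cm and d_o2 = 19.077 cm gives d_i2 = 12.359 cm.

12 cm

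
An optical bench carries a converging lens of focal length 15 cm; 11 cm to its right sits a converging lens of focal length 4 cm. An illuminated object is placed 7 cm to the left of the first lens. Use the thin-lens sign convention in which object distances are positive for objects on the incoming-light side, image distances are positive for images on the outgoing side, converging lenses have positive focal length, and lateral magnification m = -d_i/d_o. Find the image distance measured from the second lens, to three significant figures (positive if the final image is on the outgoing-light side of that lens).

Lens 1: 1/d_i1 = 1/f_1 - 1/d_o1 = 1/15 - 1/7 = -0.07619 cm^-1, so d_i1 = -13.125 cm.
With d_i1 < 0 the first image is virtual and lies on the object side; the object distance for lens 2 is d_o2 = 11 - (-13.125) = 24.125 cm.
Lens 2: 1/d_i2 = 1/f_2 - 1/d_o2 = 1/4 - 1/(24.125) = 0.20855 cm^-1, so d_i2 = 4.795 cm.

4.80 cm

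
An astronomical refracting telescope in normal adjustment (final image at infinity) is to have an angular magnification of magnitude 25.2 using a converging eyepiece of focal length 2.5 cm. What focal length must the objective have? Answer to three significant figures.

63.0 cm

|M| = f_obj/|f_eye|, so f_obj = |M| x |f_eye| = 25.2 x 2.5 = 63.000 cm.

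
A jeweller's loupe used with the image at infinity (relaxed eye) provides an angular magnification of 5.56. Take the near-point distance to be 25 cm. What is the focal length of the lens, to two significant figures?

For the image at infinity, M = D/f.
f = D/M = 25/5.56 = 4.496 cm.

4.5 cm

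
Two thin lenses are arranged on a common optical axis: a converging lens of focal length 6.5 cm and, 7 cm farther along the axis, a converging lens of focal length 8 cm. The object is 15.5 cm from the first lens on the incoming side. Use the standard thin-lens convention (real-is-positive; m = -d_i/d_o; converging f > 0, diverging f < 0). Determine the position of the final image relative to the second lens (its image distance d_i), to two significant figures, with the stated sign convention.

Applying the thin-lens equation to the first lens, 1/6.5 = 1/15.5 + 1/d_i1, which gives d_i1 = 11.194 cm.
Since 11.194 cm > 7 cm, the first image lies past the second lens and serves as a virtual object: d_o2 = L - d_i1 = -4.194 cm.
Applying the thin-lens equation again with f_2 = 8 cm and d_o2 = -4.194 cm gives d_i2 = 2.752 cm.

2.8 cm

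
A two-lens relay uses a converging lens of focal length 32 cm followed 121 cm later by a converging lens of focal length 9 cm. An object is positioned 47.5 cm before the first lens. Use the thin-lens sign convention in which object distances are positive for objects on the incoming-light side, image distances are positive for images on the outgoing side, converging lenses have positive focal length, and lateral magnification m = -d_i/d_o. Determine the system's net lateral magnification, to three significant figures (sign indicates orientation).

Lens 1: 1/d_i1 = 1/f_1 - 1/d_o1 = 1/32 - 1/47.5 = 0.01020 cm^-1, so d_i1 = 98.065 cm.
m_1 = -(98.065)/47.5 = -2.0645.
That image sits 22.935 cm in front of the second lens, so d_o2 = 22.935 cm.
Lens 2: 1/d_i2 = 1/f_2 - 1/d_o2 = 1/9 - 1/(22.935) = 0.06751 cm^-1, so d_i2 = 14.813 cm.
m_2 = -(14.813)/(22.935) = -0.6458.
The system's lateral magnification is m_1 m_2 = (-2.0645)(-0.6458) = 1.3333.

1.33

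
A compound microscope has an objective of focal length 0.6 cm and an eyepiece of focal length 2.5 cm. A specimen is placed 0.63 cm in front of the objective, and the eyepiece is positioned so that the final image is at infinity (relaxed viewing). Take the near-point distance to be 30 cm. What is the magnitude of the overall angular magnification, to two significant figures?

240

Objective: 1/d_i = 1/f_obj - 1/d_o = 1/0.6 - 1/0.63 = 0.07937 cm^-1, so d_i = 12.600 cm.
m_obj = -d_i/d_o = -12.600/0.63 = -20.000.
Eyepiece angular magnification (image at infinity): M_eye = D/f_e = 30/2.5 = 12.000.
Overall M = m_obj x M_eye = (-20.000)(12.000) = -240.00.
|M| = 240.00.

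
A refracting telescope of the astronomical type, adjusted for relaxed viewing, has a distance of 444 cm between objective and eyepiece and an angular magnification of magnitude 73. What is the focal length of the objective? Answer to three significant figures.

In normal adjustment the tube length equals f_obj + f_eye and |M| = f_obj/f_eye.
So f_obj = 73 f_eye and 73 f_eye + f_eye = 444 cm, giving f_eye = 444/74 = 6.000 cm and f_obj = 438.000 cm.

438 cm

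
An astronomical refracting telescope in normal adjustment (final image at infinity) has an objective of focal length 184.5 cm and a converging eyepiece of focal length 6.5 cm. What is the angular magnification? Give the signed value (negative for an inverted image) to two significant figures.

M = -f_obj/f_eye = -184.5/(6.5) = -28.385.

-28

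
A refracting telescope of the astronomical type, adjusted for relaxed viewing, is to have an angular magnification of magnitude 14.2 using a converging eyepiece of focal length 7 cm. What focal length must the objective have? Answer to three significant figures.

|M| = f_obj/|f_eye|, so f_obj = |M| x |f_eye| = 14.2 x 7 = 99.400 cm.

99.4 cm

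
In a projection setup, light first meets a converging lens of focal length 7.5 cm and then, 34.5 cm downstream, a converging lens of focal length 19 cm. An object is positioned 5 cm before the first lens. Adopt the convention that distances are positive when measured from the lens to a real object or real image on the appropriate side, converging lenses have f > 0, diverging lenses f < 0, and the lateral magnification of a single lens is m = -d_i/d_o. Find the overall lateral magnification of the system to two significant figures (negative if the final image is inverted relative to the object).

-1.9

Applying the thin-lens equation to the first lens, 1/7.5 = 1/5 + 1/d_i1, which gives d_i1 = -15.000 cm.
Its lateral magnification is m_1 = -d_i1/d_o1 = -(-15.000)/5 = 3.0000.
The intermediate image is virtual, 15.000 cm to the left of lens 1, so d_o2 = L - d_i1 = 34.5 - (-15.000) = 49.500 cm.
Applying the thin-lens equation again with f_2 = 19 cm and d_o2 = 49.500 cm gives d_i2 = 30.836 cm.
m_2 = -(30.836)/(49.500) = -0.6230.
The system's lateral magnification is m_1 m_2 = (3.0000)(-0.6230) = -1.8689.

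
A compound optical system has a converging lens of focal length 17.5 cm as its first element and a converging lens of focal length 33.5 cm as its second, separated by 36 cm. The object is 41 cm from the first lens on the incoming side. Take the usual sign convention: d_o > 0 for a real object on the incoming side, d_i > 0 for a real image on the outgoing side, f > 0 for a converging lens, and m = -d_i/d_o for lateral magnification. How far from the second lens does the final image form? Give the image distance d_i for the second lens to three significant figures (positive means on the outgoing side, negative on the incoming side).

Applying the thin-lens equation to the first lens, 1/17.5 = 1/41 + 1/d_i1, which gives d_i1 = 30.532 cm.
That image sits 5.468 cm in front of the second lens, so d_o2 = 5.468 cm.
Applying the thin-lens equation again with f_2 = 33.5 cm and d_o2 = 5.468 cm gives d_i2 = -6.535 cm.

-6.53 cm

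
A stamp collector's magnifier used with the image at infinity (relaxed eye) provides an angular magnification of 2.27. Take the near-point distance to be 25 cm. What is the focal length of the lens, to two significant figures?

For the image at infinity, M = D/f.
f = D/M = 25/2.27 = 11.013 cm.

11 cm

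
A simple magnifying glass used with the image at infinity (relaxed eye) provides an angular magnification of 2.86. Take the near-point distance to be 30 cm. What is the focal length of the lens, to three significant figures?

For the image at infinity, M = D/f.
f = D/M = 30/2.86 = 10.490 cm.

10.5 cm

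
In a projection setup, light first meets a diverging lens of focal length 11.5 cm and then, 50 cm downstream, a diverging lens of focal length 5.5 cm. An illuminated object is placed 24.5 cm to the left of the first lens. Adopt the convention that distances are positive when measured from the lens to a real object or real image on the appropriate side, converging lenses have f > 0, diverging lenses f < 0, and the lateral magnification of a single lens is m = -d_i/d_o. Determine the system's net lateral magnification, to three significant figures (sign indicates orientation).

First lens: d_i1 = 1/(1/(-11.5) - 1/24.5) = -7.826 cm.
m_1 = -(-7.826)/24.5 = 0.3194.
The intermediate image is virtual, 7.826 cm to the left of lens 1, so d_o2 = L - d_i1 = 50 - (-7.826) = 57.826 cm.
Second lens: d_i2 = 1/(1/(-5.5) - 1/(57.826)) = -5.022 cm.
m_2 = -(-5.022)/(57.826) = 0.0869.
Total m = m_1 x m_2 = (0.3194)(0.0869) = 0.0277.

0.0277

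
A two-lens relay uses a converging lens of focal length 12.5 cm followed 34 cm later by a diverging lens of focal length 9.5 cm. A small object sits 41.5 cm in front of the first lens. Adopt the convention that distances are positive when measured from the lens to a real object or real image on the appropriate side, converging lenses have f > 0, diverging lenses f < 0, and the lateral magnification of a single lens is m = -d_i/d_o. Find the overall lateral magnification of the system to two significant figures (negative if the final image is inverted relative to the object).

-0.16

First lens: d_i1 = 1/(1/12.5 - 1/41.5) = 17.888 cm.
m_1 = -(17.888)/41.5 = -0.4310.
Object distance for lens 2: d_o2 = 34 - 17.888 = 16.112 cm.
Second lens: d_i2 = 1/(1/(-9.5) - 1/(16.112)) = -5.976 cm.
m_2 = -(-5.976)/(16.112) = 0.3709.
Total m = m_1 x m_2 = (-0.4310)(0.3709) = -0.1599.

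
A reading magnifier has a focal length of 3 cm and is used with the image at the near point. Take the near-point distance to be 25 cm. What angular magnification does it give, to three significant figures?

9.33

M = 1 + D/f = 1 + 25/3 = 9.333.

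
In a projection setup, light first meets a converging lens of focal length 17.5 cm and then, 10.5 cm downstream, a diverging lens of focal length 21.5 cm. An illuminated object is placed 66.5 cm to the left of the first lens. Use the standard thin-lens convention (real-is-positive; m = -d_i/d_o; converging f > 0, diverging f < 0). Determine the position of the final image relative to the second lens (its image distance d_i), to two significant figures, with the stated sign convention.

35 cm

Applying the thin-lens equation to the first lens, 1/17.5 = 1/66.5 + 1/d_i1, which gives d_i1 = 23.750 cm.
This image would form 23.750 cm past lens 1, i.e. 13.250 cm beyond lens 2, so it is a virtual object for lens 2: d_o2 = 10.5 - 23.750 = -13.250 cm.
Applying the thin-lens equation again with f_2 = -21.5 cm and d_o2 = -13.250 cm gives d_i2 = 34.530 cm.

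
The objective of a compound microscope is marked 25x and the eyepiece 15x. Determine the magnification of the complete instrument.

The overall magnification of a compound microscope is the product of the objective and eyepiece magnifications:
M = M_obj x M_eye = 25 x 15 = 375.

375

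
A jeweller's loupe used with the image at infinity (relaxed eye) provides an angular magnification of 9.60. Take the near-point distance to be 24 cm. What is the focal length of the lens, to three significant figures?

2.50 cm

For the image at infinity, M = D/f.
f = D/M = 24/9.6 = 2.500 cm.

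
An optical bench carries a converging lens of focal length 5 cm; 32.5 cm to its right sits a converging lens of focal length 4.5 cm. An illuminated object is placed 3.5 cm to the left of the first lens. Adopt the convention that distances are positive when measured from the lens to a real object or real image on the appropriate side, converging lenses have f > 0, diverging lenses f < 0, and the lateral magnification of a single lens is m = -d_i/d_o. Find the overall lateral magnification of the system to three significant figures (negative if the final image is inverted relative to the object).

First lens: d_i1 = 1/(1/5 - 1/3.5) = -11.667 cm.
m_1 = -(-11.667)/3.5 = 3.3333.
With d_i1 < 0 the first image is virtual and lies on the object side; the object distance for lens 2 is d_o2 = 32.5 - (-11.667) = 44.167 cm.
Second lens: d_i2 = 1/(1/4.5 - 1/(44.167)) = 5.011 cm.
m_2 = -(5.011)/(44.167) = -0.1134.
Total m = m_1 x m_2 = (3.3333)(-0.1134) = -0.3782.

-0.378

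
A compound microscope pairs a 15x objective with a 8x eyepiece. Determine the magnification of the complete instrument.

The overall magnification of a compound microscope is the product of the objective and eyepiece magnifications:
M = M_obj x M_eye = 15 x 8 = 120.

120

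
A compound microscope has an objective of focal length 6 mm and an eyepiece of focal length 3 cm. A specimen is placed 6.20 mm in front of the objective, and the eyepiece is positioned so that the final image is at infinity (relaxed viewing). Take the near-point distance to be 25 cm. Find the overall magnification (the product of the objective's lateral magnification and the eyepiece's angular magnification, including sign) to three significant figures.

Convert to cm: f_obj = 6 mm = 0.6 cm; d_o = 6.20 mm = 0.62 cm.
Objective: 1/d_i = 1/f_obj - 1/d_o = 1/0.6 - 1/0.62 = 0.05376 cm^-1, so d_i = 18.600 cm.
m_obj = -d_i/d_o = -18.600/0.62 = -30.000.
Eyepiece angular magnification (image at infinity): M_eye = D/f_e = 25/3 = 8.333.
Overall M = m_obj x M_eye = (-30.000)(8.333) = -250.00.

-250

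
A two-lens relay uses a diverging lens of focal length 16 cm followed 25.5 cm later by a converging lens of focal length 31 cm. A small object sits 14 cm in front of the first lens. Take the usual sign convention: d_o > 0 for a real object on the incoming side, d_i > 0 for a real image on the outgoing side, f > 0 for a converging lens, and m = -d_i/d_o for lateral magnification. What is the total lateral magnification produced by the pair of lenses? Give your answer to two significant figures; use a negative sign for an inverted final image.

-8.4

Applying the thin-lens equation to the first lens, 1/(-16) = 1/14 + 1/d_i1, which gives d_i1 = -7.467 cm.
Its lateral magnification is m_1 = -d_i1/d_o1 = -(-7.467)/14 = 0.5333.
With d_i1 < 0 the first image is virtual and lies on the object side; the object distance for lens 2 is d_o2 = 25.5 - (-7.467) = 32.967 cm.
Applying the thin-lens equation again with f_2 = 31 cm and d_o2 = 32.967 cm gives d_i2 = 519.644 cm.
m_2 = -(519.644)/(32.967) = -15.7627.
The system's lateral magnification is m_1 m_2 = (0.5333)(-15.7627) = -8.4068.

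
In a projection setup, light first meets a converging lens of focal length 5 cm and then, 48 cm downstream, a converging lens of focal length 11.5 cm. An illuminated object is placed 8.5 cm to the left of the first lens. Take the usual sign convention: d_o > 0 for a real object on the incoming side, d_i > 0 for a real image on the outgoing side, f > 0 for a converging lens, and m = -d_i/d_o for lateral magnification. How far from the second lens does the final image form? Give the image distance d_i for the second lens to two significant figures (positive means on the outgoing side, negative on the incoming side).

Lens 1: 1/d_i1 = 1/f_1 - 1/d_o1 = 1/5 - 1/8.5 = 0.08235 cm^-1, so d_i1 = 12.143 cm.
Object distance for lens 2: d_o2 = 48 - 12.143 = 35.857 cm.
Lens 2: 1/d_i2 = 1/f_2 - 1/d_o2 = 1/11.5 - 1/(35.857) = 0.05907 cm^-1, so d_i2 = 16.930 cm.

17 cm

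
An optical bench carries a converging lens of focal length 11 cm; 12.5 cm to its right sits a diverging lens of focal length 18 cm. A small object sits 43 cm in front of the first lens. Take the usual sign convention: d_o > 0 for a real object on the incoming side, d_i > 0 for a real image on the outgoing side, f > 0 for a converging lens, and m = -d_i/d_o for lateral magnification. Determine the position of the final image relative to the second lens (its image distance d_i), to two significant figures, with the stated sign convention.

Applying the thin-lens equation to the first lens, 1/11 = 1/43 + 1/d_i1, which gives d_i1 = 14.781 cm.
Since 14.781 cm > 12.5 cm, the first image lies past the second lens and serves as a virtual object: d_o2 = L - d_i1 = -2.281 cm.
Applying the thin-lens equation again with f_2 = -18 cm and d_o2 = -2.281 cm gives d_i2 = 2.612 cm.

2.6 cm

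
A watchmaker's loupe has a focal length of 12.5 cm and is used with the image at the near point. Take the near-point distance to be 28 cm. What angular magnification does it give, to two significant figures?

3.2

M = 1 + D/f = 1 + 28/12.5 = 3.240.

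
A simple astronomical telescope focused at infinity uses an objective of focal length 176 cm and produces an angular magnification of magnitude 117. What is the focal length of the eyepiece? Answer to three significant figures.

1.50 cm

|M| = f_obj/f_eye, so f_eye = f_obj/|M| = 176/117.0 = 1.504 cm.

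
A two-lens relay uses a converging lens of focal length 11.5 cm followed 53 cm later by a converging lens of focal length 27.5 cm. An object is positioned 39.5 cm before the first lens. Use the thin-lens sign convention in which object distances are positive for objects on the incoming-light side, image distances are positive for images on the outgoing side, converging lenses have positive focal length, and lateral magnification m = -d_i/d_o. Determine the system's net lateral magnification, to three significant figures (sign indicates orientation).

1.22

First lens: d_i1 = 1/(1/11.5 - 1/39.5) = 16.223 cm.
m_1 = -(16.223)/39.5 = -0.4107.
Object distance for lens 2: d_o2 = 53 - 16.223 = 36.777 cm.
Second lens: d_i2 = 1/(1/27.5 - 1/(36.777)) = 109.021 cm.
m_2 = -(109.021)/(36.777) = -2.9644.
Overall magnification: m = m_1 m_2 = 1.2175.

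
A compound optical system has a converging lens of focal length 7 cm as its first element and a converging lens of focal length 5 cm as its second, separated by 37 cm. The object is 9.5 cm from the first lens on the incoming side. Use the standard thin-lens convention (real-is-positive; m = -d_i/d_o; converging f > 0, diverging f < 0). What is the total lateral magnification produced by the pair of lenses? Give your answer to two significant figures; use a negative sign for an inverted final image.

First lens: d_i1 = 1/(1/7 - 1/9.5) = 26.600 cm.
m_1 = -(26.600)/9.5 = -2.8000.
That image sits 10.400 cm in front of the second lens, so d_o2 = 10.400 cm.
Second lens: d_i2 = 1/(1/5 - 1/(10.400)) = 9.630 cm.
m_2 = -(9.630)/(10.400) = -0.9259.
Overall magnification: m = m_1 m_2 = 2.5926.

2.6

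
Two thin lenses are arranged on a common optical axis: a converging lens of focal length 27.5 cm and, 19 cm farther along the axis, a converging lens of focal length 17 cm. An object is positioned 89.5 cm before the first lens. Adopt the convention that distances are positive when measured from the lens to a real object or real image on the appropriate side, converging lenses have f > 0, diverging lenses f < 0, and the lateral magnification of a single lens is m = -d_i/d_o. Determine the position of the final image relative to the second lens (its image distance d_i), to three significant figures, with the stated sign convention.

Applying the thin-lens equation to the first lens, 1/27.5 = 1/89.5 + 1/d_i1, which gives d_i1 = 39.698 cm.
Since 39.698 cm > 19 cm, the first image lies past the second lens and serves as a virtual object: d_o2 = L - d_i1 = -20.698 cm.
Applying the thin-lens equation again with f_2 = 17 cm and d_o2 = -20.698 cm gives d_i2 = 9.334 cm.

9.33 cm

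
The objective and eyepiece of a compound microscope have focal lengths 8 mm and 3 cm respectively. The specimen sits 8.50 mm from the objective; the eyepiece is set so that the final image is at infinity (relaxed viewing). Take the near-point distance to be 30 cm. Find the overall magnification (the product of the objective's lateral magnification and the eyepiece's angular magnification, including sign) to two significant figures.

-160

Convert to cm: f_obj = 8 mm = 0.8 cm; d_o = 8.50 mm = 0.85 cm.
Objective: 1/d_i = 1/f_obj - 1/d_o = 1/0.8 - 1/0.85 = 0.07353 cm^-1, so d_i = 13.600 cm.
m_obj = -d_i/d_o = -13.600/0.85 = -16.000.
Eyepiece angular magnification (image at infinity): M_eye = D/f_e = 30/3 = 10.000.
Overall M = m_obj x M_eye = (-16.000)(10.000) = -160.00.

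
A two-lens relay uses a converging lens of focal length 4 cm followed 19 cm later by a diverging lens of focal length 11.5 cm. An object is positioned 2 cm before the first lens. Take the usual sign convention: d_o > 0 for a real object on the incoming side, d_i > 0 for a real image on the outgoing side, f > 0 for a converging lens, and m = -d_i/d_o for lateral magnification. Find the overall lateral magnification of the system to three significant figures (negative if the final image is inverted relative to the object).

Applying the thin-lens equation to the first lens, 1/4 = 1/2 + 1/d_i1, which gives d_i1 = -4.000 cm.
Its lateral magnification is m_1 = -d_i1/d_o1 = -(-4.000)/2 = 2.0000.
The intermediate image is virtual, 4.000 cm to the left of lens 1, so d_o2 = L - d_i1 = 19 - (-4.000) = 23.000 cm.
Applying the thin-lens equation again with f_2 = -11.5 cm and d_o2 = 23.000 cm gives d_i2 = -7.667 cm.
m_2 = -(-7.667)/(23.000) = 0.3333.
Overall magnification: m = m_1 m_2 = 0.6667.

0.667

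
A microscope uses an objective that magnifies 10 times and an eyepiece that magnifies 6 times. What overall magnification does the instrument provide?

60

The overall magnification of a compound microscope is the product of the objective and eyepiece magnifications:
M = M_obj x M_eye = 10 x 6 = 60.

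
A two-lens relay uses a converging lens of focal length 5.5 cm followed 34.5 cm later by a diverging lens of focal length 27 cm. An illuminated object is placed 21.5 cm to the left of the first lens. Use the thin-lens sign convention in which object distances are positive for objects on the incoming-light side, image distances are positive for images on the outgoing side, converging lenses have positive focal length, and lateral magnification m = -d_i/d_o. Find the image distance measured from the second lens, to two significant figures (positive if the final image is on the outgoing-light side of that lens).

-14 cm

Lens 1: 1/d_i1 = 1/f_1 - 1/d_o1 = 1/5.5 - 1/21.5 = 0.13531 cm^-1, so d_i1 = 7.391 cm.
The intermediate image is 7.391 cm to the right of lens 1, so d_o2 = L - d_i1 = 34.5 - 7.391 = 27.109 cm.
Lens 2: 1/d_i2 = 1/f_2 - 1/d_o2 = 1/(-27) - 1/(27.109) = -0.07392 cm^-1, so d_i2 = -13.527 cm.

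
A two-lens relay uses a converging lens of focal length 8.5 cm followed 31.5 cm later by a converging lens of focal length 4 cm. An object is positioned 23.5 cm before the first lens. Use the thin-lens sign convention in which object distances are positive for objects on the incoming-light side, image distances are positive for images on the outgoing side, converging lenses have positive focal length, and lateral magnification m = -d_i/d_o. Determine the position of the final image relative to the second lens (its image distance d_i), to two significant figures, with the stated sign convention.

Applying the thin-lens equation to the first lens, 1/8.5 = 1/23.5 + 1/d_i1, which gives d_i1 = 13.317 cm.
Object distance for lens 2: d_o2 = 31.5 - 13.317 = 18.183 cm.
Applying the thin-lens equation again with f_2 = 4 cm and d_o2 = 18.183 cm gives d_i2 = 5.128 cm.

5.1 cm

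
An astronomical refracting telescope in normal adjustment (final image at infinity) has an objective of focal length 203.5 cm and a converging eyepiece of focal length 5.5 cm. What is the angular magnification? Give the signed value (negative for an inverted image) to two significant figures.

M = -f_obj/f_eye = -203.5/(5.5) = -37.000.

-37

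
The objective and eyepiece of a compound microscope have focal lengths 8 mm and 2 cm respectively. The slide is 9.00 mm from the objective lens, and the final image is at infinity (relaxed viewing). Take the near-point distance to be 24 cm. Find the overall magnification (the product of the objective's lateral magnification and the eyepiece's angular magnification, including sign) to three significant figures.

Convert to cm: f_obj = 8 mm = 0.8 cm; d_o = 9.00 mm = 0.90 cm.
Objective: 1/d_i = 1/f_obj - 1/d_o = 1/0.8 - 1/0.90 = 0.13889 cm^-1, so d_i = 7.200 cm.
m_obj = -d_i/d_o = -7.200/0.90 = -8.000.
Eyepiece angular magnification (image at infinity): M_eye = D/f_e = 24/2 = 12.000.
Overall M = m_obj x M_eye = (-8.000)(12.000) = -96.00.

-96.0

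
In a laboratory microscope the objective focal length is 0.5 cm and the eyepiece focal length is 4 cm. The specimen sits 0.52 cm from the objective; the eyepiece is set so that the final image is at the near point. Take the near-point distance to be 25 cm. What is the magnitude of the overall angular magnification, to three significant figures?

181

Objective: 1/d_i = 1/f_obj - 1/d_o = 1/0.5 - 1/0.52 = 0.07692 cm^-1, so d_i = 13.000 cm.
m_obj = -d_i/d_o = -13.000/0.52 = -25.000.
Eyepiece angular magnification (image at near point): M_eye = 1 + D/f_e = 1 + 25/4 = 7.250.
Overall M = m_obj x M_eye = (-25.000)(7.250) = -181.25.
|M| = 181.25.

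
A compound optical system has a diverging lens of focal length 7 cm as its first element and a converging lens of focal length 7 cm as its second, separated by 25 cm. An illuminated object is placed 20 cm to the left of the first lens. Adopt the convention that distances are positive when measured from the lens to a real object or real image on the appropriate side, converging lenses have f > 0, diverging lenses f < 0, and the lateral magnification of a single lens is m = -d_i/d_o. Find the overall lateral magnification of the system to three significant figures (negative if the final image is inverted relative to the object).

Lens 1: 1/d_i1 = 1/f_1 - 1/d_o1 = 1/(-7) - 1/20 = -0.19286 cm^-1, so d_i1 = -5.185 cm.
m_1 = -(-5.185)/20 = 0.2593.
The intermediate image is virtual, 5.185 cm to the left of lens 1, so d_o2 = L - d_i1 = 25 - (-5.185) = 30.185 cm.
Lens 2: 1/d_i2 = 1/f_2 - 1/d_o2 = 1/7 - 1/(30.185) = 0.10973 cm^-1, so d_i2 = 9.113 cm.
m_2 = -(9.113)/(30.185) = -0.3019.
Total m = m_1 x m_2 = (0.2593)(-0.3019) = -0.0783.

-0.0783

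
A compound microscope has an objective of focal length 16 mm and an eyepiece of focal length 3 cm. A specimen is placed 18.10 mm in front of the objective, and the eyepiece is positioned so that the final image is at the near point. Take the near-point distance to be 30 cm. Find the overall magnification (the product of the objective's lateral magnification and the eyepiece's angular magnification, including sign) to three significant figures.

Convert to cm: f_obj = 16 mm = 1.6 cm; d_o = 18.10 mm = 1.81 cm.
Objective: 1/d_i = 1/f_obj - 1/d_o = 1/1.6 - 1/1.81 = 0.07251 cm^-1, so d_i = 13.790 cm.
m_obj = -d_i/d_o = -13.790/1.81 = -7.619.
Eyepiece angular magnification (image at near point): M_eye = 1 + D/f_e = 1 + 30/3 = 11.000.
Overall M = m_obj x M_eye = (-7.619)(11.000) = -83.81.

-83.8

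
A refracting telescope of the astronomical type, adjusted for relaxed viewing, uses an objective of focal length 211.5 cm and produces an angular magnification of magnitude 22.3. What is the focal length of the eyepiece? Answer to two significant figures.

9.5 cm

|M| = f_obj/f_eye, so f_eye = f_obj/|M| = 211.5/22.3 = 9.484 cm.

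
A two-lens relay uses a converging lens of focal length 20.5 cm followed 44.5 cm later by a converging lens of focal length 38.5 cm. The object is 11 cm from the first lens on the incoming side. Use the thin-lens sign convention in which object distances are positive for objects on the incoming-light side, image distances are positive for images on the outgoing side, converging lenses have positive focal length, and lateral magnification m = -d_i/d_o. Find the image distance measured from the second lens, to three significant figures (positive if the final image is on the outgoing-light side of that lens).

Applying the thin-lens equation to the first lens, 1/20.5 = 1/11 + 1/d_i1, which gives d_i1 = -23.737 cm.
With d_i1 < 0 the first image is virtual and lies on the object side; the object distance for lens 2 is d_o2 = 44.5 - (-23.737) = 68.237 cm.
Applying the thin-lens equation again with f_2 = 38.5 cm and d_o2 = 68.237 cm gives d_i2 = 88.346 cm.

88.3 cm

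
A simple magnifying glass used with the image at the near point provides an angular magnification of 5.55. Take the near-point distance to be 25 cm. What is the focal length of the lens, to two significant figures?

For the image at the near point, M = 1 + D/f.
f = D/(M - 1) = 25/(5.55 - 1) = 5.495 cm.

5.5 cm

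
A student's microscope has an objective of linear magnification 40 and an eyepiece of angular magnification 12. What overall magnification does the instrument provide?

The overall magnification of a compound microscope is the product of the objective and eyepiece magnifications:
M = M_obj x M_eye = 40 x 12 = 480.

480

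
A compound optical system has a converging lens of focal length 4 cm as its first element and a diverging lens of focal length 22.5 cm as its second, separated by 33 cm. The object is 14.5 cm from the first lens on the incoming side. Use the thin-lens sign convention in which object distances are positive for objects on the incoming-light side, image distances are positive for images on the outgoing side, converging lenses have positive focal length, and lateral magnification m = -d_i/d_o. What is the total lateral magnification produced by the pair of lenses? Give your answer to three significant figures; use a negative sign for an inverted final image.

Lens 1: 1/d_i1 = 1/f_1 - 1/d_o1 = 1/4 - 1/14.5 = 0.18103 cm^-1, so d_i1 = 5.524 cm.
m_1 = -(5.524)/14.5 = -0.3810.
The intermediate image is 5.524 cm to the right of lens 1, so d_o2 = L - d_i1 = 33 - 5.524 = 27.476 cm.
Lens 2: 1/d_i2 = 1/f_2 - 1/d_o2 = 1/(-22.5) - 1/(27.476) = -0.08084 cm^-1, so d_i2 = -12.370 cm.
m_2 = -(-12.370)/(27.476) = 0.4502.
The system's lateral magnification is m_1 m_2 = (-0.3810)(0.4502) = -0.1715.

-0.172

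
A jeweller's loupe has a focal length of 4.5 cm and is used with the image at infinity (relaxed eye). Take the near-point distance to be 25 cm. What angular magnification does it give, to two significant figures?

5.6

M = D/f = 25/4.5 = 5.556.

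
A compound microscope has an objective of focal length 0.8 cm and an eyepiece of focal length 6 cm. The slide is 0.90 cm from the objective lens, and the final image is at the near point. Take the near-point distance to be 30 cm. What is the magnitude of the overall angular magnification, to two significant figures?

48

Objective: 1/d_i = 1/f_obj - 1/d_o = 1/0.8 - 1/0.90 = 0.13889 cm^-1, so d_i = 7.200 cm.
m_obj = -d_i/d_o = -7.200/0.90 = -8.000.
Eyepiece angular magnification (image at near point): M_eye = 1 + D/f_e = 1 + 30/6 = 6.000.
Overall M = m_obj x M_eye = (-8.000)(6.000) = -48.00.
|M| = 48.00.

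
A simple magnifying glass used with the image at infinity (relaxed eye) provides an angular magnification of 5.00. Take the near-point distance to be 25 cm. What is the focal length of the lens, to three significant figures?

5.00 cm

For the image at infinity, M = D/f.
f = D/M = 25/5.0 = 5.000 cm.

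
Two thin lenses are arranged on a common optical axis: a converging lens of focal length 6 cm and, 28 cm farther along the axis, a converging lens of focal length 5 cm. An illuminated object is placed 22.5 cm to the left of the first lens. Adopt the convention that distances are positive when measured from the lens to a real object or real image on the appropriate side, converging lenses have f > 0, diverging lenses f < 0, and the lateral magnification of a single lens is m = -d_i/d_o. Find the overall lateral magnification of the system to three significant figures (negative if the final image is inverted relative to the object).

0.123

Applying the thin-lens equation to the first lens, 1/6 = 1/22.5 + 1/d_i1, which gives d_i1 = 8.182 cm.
Its lateral magnification is m_1 = -d_i1/d_o1 = -(8.182)/22.5 = -0.3636.
The intermediate image is 8.182 cm to the right of lens 1, so d_o2 = L - d_i1 = 28 - 8.182 = 19.818 cm.
Applying the thin-lens equation again with f_2 = 5 cm and d_o2 = 19.818 cm gives d_i2 = 6.687 cm.
m_2 = -(6.687)/(19.818) = -0.3374.
Overall magnification: m = m_1 m_2 = 0.1227.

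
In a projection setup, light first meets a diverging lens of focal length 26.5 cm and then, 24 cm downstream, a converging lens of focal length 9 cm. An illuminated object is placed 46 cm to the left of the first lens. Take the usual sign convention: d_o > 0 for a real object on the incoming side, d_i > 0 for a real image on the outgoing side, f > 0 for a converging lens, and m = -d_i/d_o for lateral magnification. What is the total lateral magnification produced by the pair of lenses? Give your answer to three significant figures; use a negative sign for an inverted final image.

First lens: d_i1 = 1/(1/(-26.5) - 1/46) = -16.814 cm.
m_1 = -(-16.814)/46 = 0.3655.
The intermediate image is virtual, 16.814 cm to the left of lens 1, so d_o2 = L - d_i1 = 24 - (-16.814) = 40.814 cm.
Second lens: d_i2 = 1/(1/9 - 1/(40.814)) = 11.546 cm.
m_2 = -(11.546)/(40.814) = -0.2829.
Total m = m_1 x m_2 = (0.3655)(-0.2829) = -0.1034.

-0.103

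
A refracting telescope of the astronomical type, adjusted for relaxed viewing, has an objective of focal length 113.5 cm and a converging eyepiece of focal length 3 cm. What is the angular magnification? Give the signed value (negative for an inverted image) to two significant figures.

-38

M = -f_obj/f_eye = -113.5/(3) = -37.833.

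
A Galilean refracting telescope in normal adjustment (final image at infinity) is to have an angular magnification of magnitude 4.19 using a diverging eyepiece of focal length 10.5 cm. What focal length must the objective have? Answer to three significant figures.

|M| = f_obj/|f_eye|, so f_obj = |M| x |f_eye| = 4.19 x 10.5 = 43.995 cm.

44.0 cm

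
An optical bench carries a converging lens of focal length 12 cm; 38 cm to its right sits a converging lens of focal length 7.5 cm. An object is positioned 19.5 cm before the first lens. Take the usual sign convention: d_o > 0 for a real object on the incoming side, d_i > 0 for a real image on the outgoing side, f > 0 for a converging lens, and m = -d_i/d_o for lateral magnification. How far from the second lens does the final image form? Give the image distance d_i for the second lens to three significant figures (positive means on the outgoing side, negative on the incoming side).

First lens: d_i1 = 1/(1/12 - 1/19.5) = 31.200 cm.
That image sits 6.800 cm in front of the second lens, so d_o2 = 6.800 cm.
Second lens: d_i2 = 1/(1/7.5 - 1/(6.800)) = -72.857 cm.

-72.9 cm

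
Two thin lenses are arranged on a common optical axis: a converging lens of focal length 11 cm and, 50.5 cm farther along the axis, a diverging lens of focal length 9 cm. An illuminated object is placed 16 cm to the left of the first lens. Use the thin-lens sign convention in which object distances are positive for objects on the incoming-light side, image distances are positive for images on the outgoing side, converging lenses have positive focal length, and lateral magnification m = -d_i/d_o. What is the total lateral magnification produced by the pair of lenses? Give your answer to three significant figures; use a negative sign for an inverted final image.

-0.815

Applying the thin-lens equation to the first lens, 1/11 = 1/16 + 1/d_i1, which gives d_i1 = 35.200 cm.
Its lateral magnification is m_1 = -d_i1/d_o1 = -(35.200)/16 = -2.2000.
That image sits 15.300 cm in front of the second lens, so d_o2 = 15.300 cm.
Applying the thin-lens equation again with f_2 = -9 cm and d_o2 = 15.300 cm gives d_i2 = -5.667 cm.
m_2 = -(-5.667)/(15.300) = 0.3704.
Total m = m_1 x m_2 = (-2.2000)(0.3704) = -0.8148.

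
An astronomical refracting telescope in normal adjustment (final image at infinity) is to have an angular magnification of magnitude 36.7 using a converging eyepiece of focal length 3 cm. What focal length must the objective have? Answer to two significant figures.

|M| = f_obj/|f_eye|, so f_obj = |M| x |f_eye| = 36.7 x 3 = 110.100 cm.

110 cm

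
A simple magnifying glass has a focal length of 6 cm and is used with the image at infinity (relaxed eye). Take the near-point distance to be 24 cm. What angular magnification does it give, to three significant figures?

4.00

M = D/f = 24/6 = 4.000.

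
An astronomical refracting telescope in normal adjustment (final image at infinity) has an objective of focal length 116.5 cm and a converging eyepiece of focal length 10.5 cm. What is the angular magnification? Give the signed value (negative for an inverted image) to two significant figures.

M = -f_obj/f_eye = -116.5/(10.5) = -11.095.

-11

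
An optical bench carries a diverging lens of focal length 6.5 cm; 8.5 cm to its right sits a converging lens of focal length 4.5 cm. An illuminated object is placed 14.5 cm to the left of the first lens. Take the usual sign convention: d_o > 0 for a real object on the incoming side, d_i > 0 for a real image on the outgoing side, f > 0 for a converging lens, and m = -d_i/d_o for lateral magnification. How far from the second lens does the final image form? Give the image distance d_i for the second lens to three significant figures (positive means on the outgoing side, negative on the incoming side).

Applying the thin-lens equation to the first lens, 1/(-6.5) = 1/14.5 + 1/d_i1, which gives d_i1 = -4.488 cm.
With d_i1 < 0 the first image is virtual and lies on the object side; the object distance for lens 2 is d_o2 = 8.5 - (-4.488) = 12.988 cm.
Applying the thin-lens equation again with f_2 = 4.5 cm and d_o2 = 12.988 cm gives d_i2 = 6.886 cm.

6.89 cm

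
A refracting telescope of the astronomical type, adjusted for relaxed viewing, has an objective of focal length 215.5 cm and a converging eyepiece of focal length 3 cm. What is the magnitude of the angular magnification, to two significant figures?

|M| = f_obj/|f_eye| = 215.5/3 = 71.833.

72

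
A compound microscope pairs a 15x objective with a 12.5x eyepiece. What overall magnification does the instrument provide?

The overall magnification of a compound microscope is the product of the objective and eyepiece magnifications:
M = M_obj x M_eye = 15 x 12.5 = 187.5.

187.5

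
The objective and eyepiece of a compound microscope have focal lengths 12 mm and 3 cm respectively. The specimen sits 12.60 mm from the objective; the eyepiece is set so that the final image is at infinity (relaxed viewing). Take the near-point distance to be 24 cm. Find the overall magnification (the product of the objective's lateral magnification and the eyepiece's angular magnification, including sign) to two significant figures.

Convert to cm: f_obj = 12 mm = 1.2 cm; d_o = 12.60 mm = 1.26 cm.
Objective: 1/d_i = 1/f_obj - 1/d_o = 1/1.2 - 1/1.26 = 0.03968 cm^-1, so d_i = 25.200 cm.
m_obj = -d_i/d_o = -25.200/1.26 = -20.000.
Eyepiece angular magnification (image at infinity): M_eye = D/f_e = 24/3 = 8.000.
Overall M = m_obj x M_eye = (-20.000)(8.000) = -160.00.

-160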